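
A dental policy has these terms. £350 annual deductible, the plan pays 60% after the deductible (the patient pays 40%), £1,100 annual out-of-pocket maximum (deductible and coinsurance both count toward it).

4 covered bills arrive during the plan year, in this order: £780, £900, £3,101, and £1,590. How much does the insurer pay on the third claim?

#1 (£780): deductible takes £350, £430 remains; patient's 40% is £172. Cost to patient: £522. OOP to date £522. Insurer: £780 − £522 = £258.
#2 (£900): deductible met; 40% of £900 = £360. Patient pays £360; OOP now £882. Insurer: £900 − £360 = £540.
#3 (£3,101): 40% coinsurance on £3,101 = £1,240.40. Adding that to £882 gives £2,122.40, past the £1,100 cap; patient pays only £1,100 − £882 = £218. Plan pays £3,101 − £218 = £2,883.

£2,883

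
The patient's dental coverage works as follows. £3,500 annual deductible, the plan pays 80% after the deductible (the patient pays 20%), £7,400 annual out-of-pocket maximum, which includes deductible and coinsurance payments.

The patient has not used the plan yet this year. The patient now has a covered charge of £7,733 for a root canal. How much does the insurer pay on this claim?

The full £3,500 deductible is still open; £3,500 of this bill applies to it.
After the £3,500 deductible portion, £7,733 − £3,500 = £4,233 is subject to coinsurance.
20% of £4,233 = £846.60 falls to the patient.
So the patient owes £3,500 + £846.60 = £4,346.60 before any cap.
Cumulative spending £0 + £4,346.60 = £4,346.60 stays under the £7,400 maximum.
The insurer covers the remainder: £7,733 − £4,346.60 = £3,386.40.

£3,386.40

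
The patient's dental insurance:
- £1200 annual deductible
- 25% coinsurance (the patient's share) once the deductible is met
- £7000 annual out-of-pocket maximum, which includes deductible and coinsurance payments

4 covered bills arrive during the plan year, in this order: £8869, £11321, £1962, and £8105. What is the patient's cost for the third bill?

Claim 1 (£8869): £1200 finishes the deductible; £7669 goes to coinsurance; patient's 25% is £1917.25. Cost to patient: £3117.25. OOP to date £3117.25.
Claim 2 (£11321): 25% coinsurance on £11321 = £2830.25. Cost to patient: £2830.25. OOP to date £5947.50.
Claim 3 (£1962): 25% coinsurance on £1962 = £490.50. Patient pays £490.50; OOP now £6438.

£490.50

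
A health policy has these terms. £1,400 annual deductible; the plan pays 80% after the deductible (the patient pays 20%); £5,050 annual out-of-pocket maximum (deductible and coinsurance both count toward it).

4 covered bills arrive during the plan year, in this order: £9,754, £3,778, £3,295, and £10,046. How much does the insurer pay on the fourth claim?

£9,481.40

Claim 1 (£9,754): £1,400 to deductible, leaving £8,354; coinsurance £8,354 × 20% = £1,670.80. Patient owes £3,070.80 (running OOP £3,070.80). Plan pays £9,754 − £3,070.80 = £6,683.20.
Claim 2 (£3,778): deductible met; 20% of £3,778 = £755.60. Patient pays £755.60; OOP now £3,826.40. Insurer: £3,778 − £755.60 = £3,022.40.
Claim 3 (£3,295): 20% coinsurance on £3,295 = £659. Cost to patient: £659. OOP to date £4,485.40. Plan pays £3,295 − £659 = £2,636.
Claim 4 (£10,046): deductible met; 20% of £10,046 = £2,009.20. OOP would hit £6,494.60 > £5,050, so the cap limits the patient to £5,050 − £4,485.40 = £564.60. Plan pays £10,046 − £564.60 = £9,481.40.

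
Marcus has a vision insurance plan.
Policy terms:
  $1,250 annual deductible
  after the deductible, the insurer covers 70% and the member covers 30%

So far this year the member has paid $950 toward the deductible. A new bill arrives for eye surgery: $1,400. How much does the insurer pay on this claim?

Deductible still to meet: $1,250 − $950 = $300.
After the $300 deductible portion, $1,400 − $300 = $1,100 is subject to coinsurance.
Member's 30% share of $1,100 is $330.
So the member owes $300 + $330 = $630.
The insurer covers the remainder: $1,400 − $630 = $770.

$770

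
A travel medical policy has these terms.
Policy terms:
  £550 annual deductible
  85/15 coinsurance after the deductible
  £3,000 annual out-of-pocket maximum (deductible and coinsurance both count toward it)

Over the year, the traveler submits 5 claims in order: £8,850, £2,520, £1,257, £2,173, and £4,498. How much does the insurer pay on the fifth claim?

£4,185.50

Claim 1 — £8,850: £550 finishes the deductible; £8,300 goes to coinsurance; coinsurance £8,300 × 15% = £1,245. Cost to traveler: £1,795. OOP to date £1,795. Plan pays £8,850 − £1,795 = £7,055.
Claim 2 — £2,520: deductible already satisfied, so traveler's share is 15% × £2,520 = £378. Traveler pays £378; OOP now £2,173. Insurer: £2,520 − £378 = £2,142.
Claim 3 — £1,257: deductible met; 15% of £1,257 = £188.55. Cost to traveler: £188.55. OOP to date £2,361.55. Insurer: £1,257 − £188.55 = £1,068.45.
Claim 4 — £2,173: deductible already satisfied, so traveler's share is 15% × £2,173 = £325.95. Traveler pays £325.95; OOP now £2,687.50. Insurer: £2,173 − £325.95 = £1,847.05.
Claim 5 — £4,498: 15% coinsurance on £4,498 = £674.70. Adding that to £2,687.50 gives £3,362.20, past the £3,000 cap; traveler pays only £3,000 − £2,687.50 = £312.50. Plan pays £4,498 − £312.50 = £4,185.50.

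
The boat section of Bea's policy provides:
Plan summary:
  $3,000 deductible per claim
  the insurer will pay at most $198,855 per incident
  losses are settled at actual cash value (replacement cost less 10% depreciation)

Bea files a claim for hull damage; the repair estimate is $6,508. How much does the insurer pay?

$2,857.20

At 10% depreciation, ACV = $6,508 − $650.80 = $5,857.20.
Less the $3,000 deductible: $5,857.20 − $3,000 = $2,857.20.
$2,857.20 is within the $198,855 limit, so the insurer pays $2,857.20.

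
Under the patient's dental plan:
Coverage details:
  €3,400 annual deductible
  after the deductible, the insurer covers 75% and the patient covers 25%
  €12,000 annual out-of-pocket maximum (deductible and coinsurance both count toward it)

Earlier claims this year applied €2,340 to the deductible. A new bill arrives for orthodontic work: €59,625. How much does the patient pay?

€9,660

Deductible still to meet: €3,400 − €2,340 = €1,060.
After the €1,060 deductible portion, €59,625 − €1,060 = €58,565 is subject to coinsurance.
Patient's 25% share of €58,565 is €14,641.25.
So the patient owes €1,060 + €14,641.25 = €15,701.25 before any cap.
Adding €15,701.25 to the €2,340 already spent would give €18,041.25, which exceeds the €12,000 cap; the patient pays just €12,000 − €2,340 = €9,660.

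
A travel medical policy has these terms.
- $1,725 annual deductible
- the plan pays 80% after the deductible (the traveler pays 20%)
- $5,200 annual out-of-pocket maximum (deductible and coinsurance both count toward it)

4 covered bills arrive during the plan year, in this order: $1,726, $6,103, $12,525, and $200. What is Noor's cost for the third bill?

#1 ($1,726): deductible takes $1,725, $1 remains; coinsurance $1 × 20% = $0.20. Traveler pays $1,725.20; OOP now $1,725.20.
#2 ($6,103): 20% coinsurance on $6,103 = $1,220.60. Traveler pays $1,220.60; OOP now $2,945.80.
#3 ($12,525): deductible already satisfied, so traveler's share is 20% × $12,525 = $2,505. Adding that to $2,945.80 gives $5,450.80, past the $5,200 cap; traveler pays only $5,200 − $2,945.80 = $2,254.20.

$2,254.20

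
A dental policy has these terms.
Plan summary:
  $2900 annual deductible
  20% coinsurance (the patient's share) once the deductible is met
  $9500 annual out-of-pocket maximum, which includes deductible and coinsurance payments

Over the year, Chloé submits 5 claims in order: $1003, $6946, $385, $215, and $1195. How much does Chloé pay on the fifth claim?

#1 ($1003): all of it applies to the deductible. Patient owes $1003 (running OOP $1003).
#2 ($6946): $1897 finishes the deductible; $5049 goes to coinsurance; patient's 20% is $1009.80. Patient owes $2906.80 (running OOP $3909.80).
#3 ($385): 20% coinsurance on $385 = $77. Patient owes $77 (running OOP $3986.80).
#4 ($215): deductible met; 20% of $215 = $43. Patient pays $43; OOP now $4029.80.
#5 ($1195): 20% coinsurance on $1195 = $239. Cost to patient: $239. OOP to date $4268.80.

$239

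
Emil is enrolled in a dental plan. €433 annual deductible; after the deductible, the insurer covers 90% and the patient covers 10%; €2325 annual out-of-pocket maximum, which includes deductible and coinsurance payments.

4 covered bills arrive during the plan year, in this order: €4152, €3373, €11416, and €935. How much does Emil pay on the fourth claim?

#1 (€4152): €433 to deductible, leaving €3719; coinsurance €3719 × 10% = €371.90. Patient pays €804.90; OOP now €804.90.
#2 (€3373): 10% coinsurance on €3373 = €337.30. Patient owes €337.30 (running OOP €1142.20).
#3 (€11416): deductible met; 10% of €11416 = €1141.60. Cost to patient: €1141.60. OOP to date €2283.80.
#4 (€935): deductible already satisfied, so patient's share is 10% × €935 = €93.50. OOP would hit €2377.30 > €2325, so the cap limits the patient to €2325 − €2283.80 = €41.20.

€41.20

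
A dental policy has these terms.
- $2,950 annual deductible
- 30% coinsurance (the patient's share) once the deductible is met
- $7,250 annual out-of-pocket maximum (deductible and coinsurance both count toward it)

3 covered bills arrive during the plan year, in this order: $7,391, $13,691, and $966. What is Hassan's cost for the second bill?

Claim 1 — $7,391: $2,950 finishes the deductible; $4,441 goes to coinsurance; patient's 30% is $1,332.30. Patient owes $4,282.30 (running OOP $4,282.30).
Claim 2 — $13,691: 30% coinsurance on $13,691 = $4,107.30. Adding that to $4,282.30 gives $8,389.60, past the $7,250 cap; patient pays only $7,250 − $4,282.30 = $2,967.70.

$2,967.70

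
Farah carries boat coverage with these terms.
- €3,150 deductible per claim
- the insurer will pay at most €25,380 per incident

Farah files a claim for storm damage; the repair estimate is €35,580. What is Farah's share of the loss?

Subtract the deductible: €35,580 − €3,150 = €32,430.
The €25,380 per-incident cap binds; insurer pays €25,380.
The owner bears the rest of the original loss: €35,580 − €25,380 = €10,200.

€10,200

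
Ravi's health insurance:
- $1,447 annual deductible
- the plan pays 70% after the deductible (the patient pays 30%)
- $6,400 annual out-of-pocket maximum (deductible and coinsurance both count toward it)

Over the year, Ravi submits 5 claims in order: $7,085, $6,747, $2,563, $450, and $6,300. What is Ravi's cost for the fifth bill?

Claim 1 ($7,085): $1,447 to deductible, leaving $5,638; patient's 30% is $1,691.40. Patient pays $3,138.40; OOP now $3,138.40.
Claim 2 ($6,747): deductible met; 30% of $6,747 = $2,024.10. Patient owes $2,024.10 (running OOP $5,162.50).
Claim 3 ($2,563): deductible met; 30% of $2,563 = $768.90. Cost to patient: $768.90. OOP to date $5,931.40.
Claim 4 ($450): 30% coinsurance on $450 = $135. Cost to patient: $135. OOP to date $6,066.40.
Claim 5 ($6,300): deductible already satisfied, so patient's share is 30% × $6,300 = $1,890. OOP would hit $7,956.40 > $6,400, so the cap limits the patient to $6,400 − $6,066.40 = $333.60.

$333.60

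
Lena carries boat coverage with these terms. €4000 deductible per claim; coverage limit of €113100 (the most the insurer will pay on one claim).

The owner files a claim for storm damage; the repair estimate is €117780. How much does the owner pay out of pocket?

Less the €4000 deductible: €117780 − €4000 = €113780.
Since €113780 > €113100, the payout is capped at €113100.
The owner bears the rest of the original loss: €117780 − €113100 = €4680.

€4680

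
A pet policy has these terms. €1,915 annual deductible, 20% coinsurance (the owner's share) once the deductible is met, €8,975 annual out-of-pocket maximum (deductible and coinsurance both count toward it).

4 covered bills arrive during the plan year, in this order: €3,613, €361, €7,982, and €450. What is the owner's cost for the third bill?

#1 (€3,613): €1,915 to deductible, leaving €1,698; 20% of €1,698 = €339.60. Owner owes €2,254.60 (running OOP €2,254.60).
#2 (€361): 20% coinsurance on €361 = €72.20. Cost to owner: €72.20. OOP to date €2,326.80.
#3 (€7,982): 20% coinsurance on €7,982 = €1,596.40. Owner pays €1,596.40; OOP now €3,923.20.

€1,596.40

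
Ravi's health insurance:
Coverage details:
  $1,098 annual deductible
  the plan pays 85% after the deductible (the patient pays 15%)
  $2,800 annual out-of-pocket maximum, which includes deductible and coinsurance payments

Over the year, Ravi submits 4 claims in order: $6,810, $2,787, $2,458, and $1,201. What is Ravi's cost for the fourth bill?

Claim 1 ($6,810): $1,098 finishes the deductible; $5,712 goes to coinsurance; coinsurance $5,712 × 15% = $856.80. Cost to patient: $1,954.80. OOP to date $1,954.80.
Claim 2 ($2,787): 15% coinsurance on $2,787 = $418.05. Patient owes $418.05 (running OOP $2,372.85).
Claim 3 ($2,458): deductible met; 15% of $2,458 = $368.70. Patient pays $368.70; OOP now $2,741.55.
Claim 4 ($1,201): 15% coinsurance on $1,201 = $180.15. That would push OOP to $2,921.70, over the $2,800 cap, so patient pays $2,800 − $2,741.55 = $58.45.

$58.45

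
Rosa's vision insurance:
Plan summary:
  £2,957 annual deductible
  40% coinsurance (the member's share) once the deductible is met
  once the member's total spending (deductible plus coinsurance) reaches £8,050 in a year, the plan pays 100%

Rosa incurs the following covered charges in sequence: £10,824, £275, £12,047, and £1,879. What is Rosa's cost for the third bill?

Claim 1 (£10,824): deductible takes £2,957, £7,867 remains; member's 40% is £3,146.80. Member pays £6,103.80; OOP now £6,103.80.
Claim 2 (£275): 40% coinsurance on £275 = £110. Member pays £110; OOP now £6,213.80.
Claim 3 (£12,047): deductible already satisfied, so member's share is 40% × £12,047 = £4,818.80. Adding that to £6,213.80 gives £11,032.60, past the £8,050 cap; member pays only £8,050 − £6,213.80 = £1,836.20.

£1,836.20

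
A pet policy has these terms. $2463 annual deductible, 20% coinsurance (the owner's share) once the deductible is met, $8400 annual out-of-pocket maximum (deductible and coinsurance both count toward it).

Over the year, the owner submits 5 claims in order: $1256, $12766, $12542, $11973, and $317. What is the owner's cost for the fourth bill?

$1116.80

#1 ($1256): fully absorbed by the deductible. Cost to owner: $1256. OOP to date $1256.
#2 ($12766): $1207 finishes the deductible; $11559 goes to coinsurance; owner's 20% is $2311.80. Cost to owner: $3518.80. OOP to date $4774.80.
#3 ($12542): deductible already satisfied, so owner's share is 20% × $12542 = $2508.40. Cost to owner: $2508.40. OOP to date $7283.20.
#4 ($11973): deductible met; 20% of $11973 = $2394.60. Adding that to $7283.20 gives $9677.80, past the $8400 cap; owner pays only $8400 − $7283.20 = $1116.80.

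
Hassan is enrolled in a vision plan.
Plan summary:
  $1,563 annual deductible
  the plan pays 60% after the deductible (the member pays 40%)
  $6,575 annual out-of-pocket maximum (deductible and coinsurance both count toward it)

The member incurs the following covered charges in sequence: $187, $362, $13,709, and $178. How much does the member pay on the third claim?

$6,026

#1 ($187): fully absorbed by the deductible. Member owes $187 (running OOP $187).
#2 ($362): fully absorbed by the deductible. Member owes $362 (running OOP $549).
#3 ($13,709): $1,014 finishes the deductible; $12,695 goes to coinsurance; member's 40% is $5,078. Deductible plus coinsurance: $1,014 + $5,078 = $6,092. OOP would hit $6,641 > $6,575, so the cap limits the member to $6,575 − $549 = $6,026.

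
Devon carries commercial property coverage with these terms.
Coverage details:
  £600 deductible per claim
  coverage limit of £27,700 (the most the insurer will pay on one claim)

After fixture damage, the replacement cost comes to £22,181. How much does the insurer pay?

Less the £600 deductible: £22,181 − £600 = £21,581.
That's under the £27,700 cap, so the insurer reimburses the full £21,581.

£21,581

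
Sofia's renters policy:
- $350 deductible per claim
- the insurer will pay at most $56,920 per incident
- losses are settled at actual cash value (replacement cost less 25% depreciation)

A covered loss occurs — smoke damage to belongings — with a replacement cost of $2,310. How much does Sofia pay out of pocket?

$927.50

Actual cash value after 25% depreciation: $2,310 × 75% = $1,732.50.
Subtract the deductible: $1,732.50 − $350 = $1,382.50.
$1,382.50 is within the $56,920 limit, so the insurer pays $1,382.50.
Out of pocket: $2,310 − $1,382.50 = $927.50.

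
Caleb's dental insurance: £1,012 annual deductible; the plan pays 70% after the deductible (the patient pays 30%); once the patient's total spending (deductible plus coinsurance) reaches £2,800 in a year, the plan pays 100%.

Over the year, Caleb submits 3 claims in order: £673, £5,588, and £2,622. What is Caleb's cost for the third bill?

£213.30

Claim 1 — £673: entire amount goes to the deductible. Patient pays £673; OOP now £673.
Claim 2 — £5,588: £339 to deductible, leaving £5,249; patient's 30% is £1,574.70. Patient owes £1,913.70 (running OOP £2,586.70).
Claim 3 — £2,622: deductible already satisfied, so patient's share is 30% × £2,622 = £786.60. That would push OOP to £3,373.30, over the £2,800 cap, so patient pays £2,800 − £2,586.70 = £213.30.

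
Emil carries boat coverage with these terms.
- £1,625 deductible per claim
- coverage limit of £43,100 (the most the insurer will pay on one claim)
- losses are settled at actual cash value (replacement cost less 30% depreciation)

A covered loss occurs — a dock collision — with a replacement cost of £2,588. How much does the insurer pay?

At 30% depreciation, ACV = £2,588 − £776.40 = £1,811.60.
Subtract the deductible: £1,811.60 − £1,625 = £186.60.
£186.60 ≤ £43,100, so the limit doesn't bind; insurer pays £186.60.

£186.60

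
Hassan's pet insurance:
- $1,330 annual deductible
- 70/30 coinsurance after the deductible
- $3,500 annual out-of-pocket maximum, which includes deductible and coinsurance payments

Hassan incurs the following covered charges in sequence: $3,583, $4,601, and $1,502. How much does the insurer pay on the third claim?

$1,388.20

Claim 1 ($3,583): deductible takes $1,330, $2,253 remains; 30% of $2,253 = $675.90. Cost to owner: $2,005.90. OOP to date $2,005.90. Plan pays $3,583 − $2,005.90 = $1,577.10.
Claim 2 ($4,601): deductible already satisfied, so owner's share is 30% × $4,601 = $1,380.30. Owner pays $1,380.30; OOP now $3,386.20. Insurer: $4,601 − $1,380.30 = $3,220.70.
Claim 3 ($1,502): deductible met; 30% of $1,502 = $450.60. OOP would hit $3,836.80 > $3,500, so the cap limits the owner to $3,500 − $3,386.20 = $113.80. Insurer: $1,502 − $113.80 = $1,388.20.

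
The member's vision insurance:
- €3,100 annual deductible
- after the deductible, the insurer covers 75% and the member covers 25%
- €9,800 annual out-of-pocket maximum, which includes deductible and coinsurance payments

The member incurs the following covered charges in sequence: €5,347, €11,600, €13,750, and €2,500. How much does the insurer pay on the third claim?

€10,511.75

#1 (€5,347): €3,100 finishes the deductible; €2,247 goes to coinsurance; 25% of €2,247 = €561.75. Cost to member: €3,661.75. OOP to date €3,661.75. Insurer: €5,347 − €3,661.75 = €1,685.25.
#2 (€11,600): 25% coinsurance on €11,600 = €2,900. Member owes €2,900 (running OOP €6,561.75). Plan pays €11,600 − €2,900 = €8,700.
#3 (€13,750): 25% coinsurance on €13,750 = €3,437.50. Adding that to €6,561.75 gives €9,999.25, past the €9,800 cap; member pays only €9,800 − €6,561.75 = €3,238.25. Insurer: €13,750 − €3,238.25 = €10,511.75.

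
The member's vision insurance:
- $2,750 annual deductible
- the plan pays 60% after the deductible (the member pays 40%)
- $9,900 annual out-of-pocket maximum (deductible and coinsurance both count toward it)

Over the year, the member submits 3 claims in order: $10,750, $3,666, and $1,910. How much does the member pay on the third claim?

$764

#1 ($10,750): $2,750 to deductible, leaving $8,000; coinsurance $8,000 × 40% = $3,200. Member owes $5,950 (running OOP $5,950).
#2 ($3,666): 40% coinsurance on $3,666 = $1,466.40. Member pays $1,466.40; OOP now $7,416.40.
#3 ($1,910): deductible already satisfied, so member's share is 40% × $1,910 = $764. Member owes $764 (running OOP $8,180.40).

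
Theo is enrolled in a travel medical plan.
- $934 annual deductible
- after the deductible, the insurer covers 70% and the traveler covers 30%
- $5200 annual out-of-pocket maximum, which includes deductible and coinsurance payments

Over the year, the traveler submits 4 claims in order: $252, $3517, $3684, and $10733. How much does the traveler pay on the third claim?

$1105.20

Bill 1, $252: fully absorbed by the deductible. Traveler owes $252 (running OOP $252).
Bill 2, $3517: $682 finishes the deductible; $2835 goes to coinsurance; traveler's 30% is $850.50. Traveler pays $1532.50; OOP now $1784.50.
Bill 3, $3684: 30% coinsurance on $3684 = $1105.20. Cost to traveler: $1105.20. OOP to date $2889.70.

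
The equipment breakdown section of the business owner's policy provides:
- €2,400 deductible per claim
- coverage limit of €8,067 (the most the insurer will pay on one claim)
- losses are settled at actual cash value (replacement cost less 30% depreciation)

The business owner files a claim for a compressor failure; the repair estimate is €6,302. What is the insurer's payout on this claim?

€2,011.40

At 30% depreciation, ACV = €6,302 − €1,890.60 = €4,411.40.
Less the €2,400 deductible: €4,411.40 − €2,400 = €2,011.40.
€2,011.40 is within the €8,067 limit, so the insurer pays €2,011.40.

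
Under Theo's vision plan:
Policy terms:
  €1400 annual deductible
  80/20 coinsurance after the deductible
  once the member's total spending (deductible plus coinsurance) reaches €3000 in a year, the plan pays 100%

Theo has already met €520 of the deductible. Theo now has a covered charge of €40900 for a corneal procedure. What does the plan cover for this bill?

Remaining deductible: €1400 − €520 = €880.
After the €880 deductible portion, €40900 − €880 = €40020 is subject to coinsurance.
Coinsurance: €40020 × 20% = €8004.
Member responsibility before any cap: €880 + €8004 = €8884.
Adding €8884 to the €520 already spent would give €9404, which exceeds the €3000 cap; the member pays just €3000 − €520 = €2480.
The insurer covers the remainder: €40900 − €2480 = €38420.

€38420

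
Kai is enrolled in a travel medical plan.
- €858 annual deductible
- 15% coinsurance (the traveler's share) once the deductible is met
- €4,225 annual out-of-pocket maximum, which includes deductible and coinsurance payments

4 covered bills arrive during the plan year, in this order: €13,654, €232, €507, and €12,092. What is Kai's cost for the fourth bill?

€1,336.75

Bill 1, €13,654: €858 to deductible, leaving €12,796; traveler's 15% is €1,919.40. Traveler pays €2,777.40; OOP now €2,777.40.
Bill 2, €232: 15% coinsurance on €232 = €34.80. Traveler owes €34.80 (running OOP €2,812.20).
Bill 3, €507: deductible met; 15% of €507 = €76.05. Traveler owes €76.05 (running OOP €2,888.25).
Bill 4, €12,092: deductible met; 15% of €12,092 = €1,813.80. That would push OOP to €4,702.05, over the €4,225 cap, so traveler pays €4,225 − €2,888.25 = €1,336.75.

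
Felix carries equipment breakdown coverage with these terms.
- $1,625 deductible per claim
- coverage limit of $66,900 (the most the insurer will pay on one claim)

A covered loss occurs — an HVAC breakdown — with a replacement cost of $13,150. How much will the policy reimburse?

After the deductible, $13,150 − $1,625 = $11,525 remains.
That's under the $66,900 cap, so the insurer reimburses the full $11,525.

$11,525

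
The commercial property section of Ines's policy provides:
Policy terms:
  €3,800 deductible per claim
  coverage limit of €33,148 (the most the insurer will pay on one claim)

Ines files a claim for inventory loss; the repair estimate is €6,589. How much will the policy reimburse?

Subtract the deductible: €6,589 − €3,800 = €2,789.
€2,789 ≤ €33,148, so the limit doesn't bind; insurer pays €2,789.

€2,789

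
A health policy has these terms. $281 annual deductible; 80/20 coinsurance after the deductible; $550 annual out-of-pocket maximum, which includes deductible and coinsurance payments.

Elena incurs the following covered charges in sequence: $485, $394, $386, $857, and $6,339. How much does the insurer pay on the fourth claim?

Bill 1, $485: $281 to deductible, leaving $204; patient's 20% is $40.80. Patient owes $321.80 (running OOP $321.80). Insurer: $485 − $321.80 = $163.20.
Bill 2, $394: deductible met; 20% of $394 = $78.80. Patient owes $78.80 (running OOP $400.60). Insurer: $394 − $78.80 = $315.20.
Bill 3, $386: deductible already satisfied, so patient's share is 20% × $386 = $77.20. Patient pays $77.20; OOP now $477.80. Insurer: $386 − $77.20 = $308.80.
Bill 4, $857: deductible already satisfied, so patient's share is 20% × $857 = $171.40. Adding that to $477.80 gives $649.20, past the $550 cap; patient pays only $550 − $477.80 = $72.20. Plan pays $857 − $72.20 = $784.80.

$784.80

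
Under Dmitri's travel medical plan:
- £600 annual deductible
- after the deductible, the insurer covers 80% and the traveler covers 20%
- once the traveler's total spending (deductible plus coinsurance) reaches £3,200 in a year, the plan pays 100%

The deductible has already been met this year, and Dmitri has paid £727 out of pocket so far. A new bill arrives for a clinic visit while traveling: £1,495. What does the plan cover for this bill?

£1,196

With the deductible met, the entire £1,495 is subject to coinsurance.
Traveler's 20% share of £1,495 is £299.
Year-to-date out-of-pocket becomes £727 + £299 = £1,026, still under the £3,200 maximum, so no cap applies.
The plan picks up £1,495 − £299 = £1,196.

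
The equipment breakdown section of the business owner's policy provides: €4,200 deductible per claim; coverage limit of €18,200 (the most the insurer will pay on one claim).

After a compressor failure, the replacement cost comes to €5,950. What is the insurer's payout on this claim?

€1,750

Less the €4,200 deductible: €5,950 − €4,200 = €1,750.
That's under the €18,200 cap, so the insurer reimburses the full €1,750.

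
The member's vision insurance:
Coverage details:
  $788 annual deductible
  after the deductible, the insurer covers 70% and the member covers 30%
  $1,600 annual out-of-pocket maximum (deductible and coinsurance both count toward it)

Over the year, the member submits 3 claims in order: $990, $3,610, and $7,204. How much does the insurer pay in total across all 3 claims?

$10,204

#1 ($990): $788 to deductible, leaving $202; coinsurance $202 × 30% = $60.60. Member owes $848.60 (running OOP $848.60). Plan pays $990 − $848.60 = $141.40.
#2 ($3,610): 30% coinsurance on $3,610 = $1,083. Adding that to $848.60 gives $1,931.60, past the $1,600 cap; member pays only $1,600 − $848.60 = $751.40. Insurer: $3,610 − $751.40 = $2,858.60.
#3 ($7,204): deductible already satisfied, so member's share is 30% × $7,204 = $2,161.20. OOP would hit $3,761.20 > $1,600, so the cap limits the member to $1,600 − $1,600 = $0. Insurer: $7,204 − $0 = $7,204.
Insurer total = bills − member's total = $11,804 − $1,600 = $10,204.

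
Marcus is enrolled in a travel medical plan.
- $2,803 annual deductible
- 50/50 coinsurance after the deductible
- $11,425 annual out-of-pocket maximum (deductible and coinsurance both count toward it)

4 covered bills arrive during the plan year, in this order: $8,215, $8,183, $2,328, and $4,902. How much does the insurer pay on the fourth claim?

#1 ($8,215): $2,803 finishes the deductible; $5,412 goes to coinsurance; coinsurance $5,412 × 50% = $2,706. Traveler pays $5,509; OOP now $5,509. Insurer: $8,215 − $5,509 = $2,706.
#2 ($8,183): deductible met; 50% of $8,183 = $4,091.50. Cost to traveler: $4,091.50. OOP to date $9,600.50. Insurer: $8,183 − $4,091.50 = $4,091.50.
#3 ($2,328): deductible already satisfied, so traveler's share is 50% × $2,328 = $1,164. Traveler pays $1,164; OOP now $10,764.50. Plan pays $2,328 − $1,164 = $1,164.
#4 ($4,902): 50% coinsurance on $4,902 = $2,451. That would push OOP to $13,215.50, over the $11,425 cap, so traveler pays $11,425 − $10,764.50 = $660.50. Insurer: $4,902 − $660.50 = $4,241.50.

$4,241.50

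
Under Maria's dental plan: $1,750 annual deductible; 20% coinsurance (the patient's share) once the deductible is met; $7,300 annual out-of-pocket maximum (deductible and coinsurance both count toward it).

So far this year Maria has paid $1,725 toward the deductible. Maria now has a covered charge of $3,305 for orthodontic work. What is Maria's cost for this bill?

Deductible still to meet: $1,750 − $1,725 = $25.
That leaves $3,305 − $25 = $3,280 for coinsurance.
20% of $3,280 = $656 falls to the patient.
That puts the patient's cost at $25 + $656 = $681 before any cap.
Cumulative spending $1,725 + $681 = $2,406 stays under the $7,300 maximum.

$681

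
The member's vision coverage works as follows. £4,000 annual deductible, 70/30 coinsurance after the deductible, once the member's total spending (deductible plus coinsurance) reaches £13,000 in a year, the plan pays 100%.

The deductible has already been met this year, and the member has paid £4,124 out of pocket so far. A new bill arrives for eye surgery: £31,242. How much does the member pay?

The deductible is already satisfied, so the full bill goes to coinsurance.
30% of £31,242 = £9,372.60 falls to the member.
That would bring total out-of-pocket to £13,496.60, past the £13,000 cap. The member is capped at £13,000 − £4,124 = £8,876 on this claim.

£8,876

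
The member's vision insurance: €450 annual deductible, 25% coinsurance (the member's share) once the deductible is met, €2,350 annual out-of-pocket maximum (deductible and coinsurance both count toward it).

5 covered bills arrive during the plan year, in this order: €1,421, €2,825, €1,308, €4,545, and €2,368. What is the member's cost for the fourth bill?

€624

Bill 1, €1,421: €450 to deductible, leaving €971; coinsurance €971 × 25% = €242.75. Member owes €692.75 (running OOP €692.75).
Bill 2, €2,825: deductible met; 25% of €2,825 = €706.25. Member owes €706.25 (running OOP €1,399).
Bill 3, €1,308: deductible met; 25% of €1,308 = €327. Member pays €327; OOP now €1,726.
Bill 4, €4,545: 25% coinsurance on €4,545 = €1,136.25. Adding that to €1,726 gives €2,862.25, past the €2,350 cap; member pays only €2,350 − €1,726 = €624.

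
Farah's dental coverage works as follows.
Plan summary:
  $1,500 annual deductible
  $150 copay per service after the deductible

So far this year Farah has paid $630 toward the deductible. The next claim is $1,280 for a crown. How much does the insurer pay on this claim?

$260

$630 of the $1,500 deductible is already met, leaving $870.
After the $870 deductible portion, $1,280 − $870 = $410 is subject to the copay.
Copay on this service: $150.
That puts the patient's cost at $870 + $150 = $1,020.
The insurer covers the remainder: $1,280 − $1,020 = $260.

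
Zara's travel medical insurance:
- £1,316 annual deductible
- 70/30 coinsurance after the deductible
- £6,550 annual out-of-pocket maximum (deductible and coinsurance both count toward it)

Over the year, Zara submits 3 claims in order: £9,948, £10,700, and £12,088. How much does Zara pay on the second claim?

Claim 1 — £9,948: £1,316 to deductible, leaving £8,632; 30% of £8,632 = £2,589.60. Traveler owes £3,905.60 (running OOP £3,905.60).
Claim 2 — £10,700: deductible met; 30% of £10,700 = £3,210. Adding that to £3,905.60 gives £7,115.60, past the £6,550 cap; traveler pays only £6,550 − £3,905.60 = £2,644.40.

£2,644.40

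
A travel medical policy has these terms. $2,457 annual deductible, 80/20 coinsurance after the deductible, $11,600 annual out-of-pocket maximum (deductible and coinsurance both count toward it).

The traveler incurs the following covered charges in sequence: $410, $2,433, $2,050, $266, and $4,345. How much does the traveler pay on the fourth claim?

Claim 1 — $410: fully absorbed by the deductible. Traveler owes $410 (running OOP $410).
Claim 2 — $2,433: $2,047 to deductible, leaving $386; coinsurance $386 × 20% = $77.20. Traveler pays $2,124.20; OOP now $2,534.20.
Claim 3 — $2,050: 20% coinsurance on $2,050 = $410. Cost to traveler: $410. OOP to date $2,944.20.
Claim 4 — $266: deductible met; 20% of $266 = $53.20. Traveler owes $53.20 (running OOP $2,997.40).

$53.20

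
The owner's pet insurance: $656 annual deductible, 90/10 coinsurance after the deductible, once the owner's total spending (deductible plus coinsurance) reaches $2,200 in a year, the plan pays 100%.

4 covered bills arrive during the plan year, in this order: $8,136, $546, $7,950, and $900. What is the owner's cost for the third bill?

Bill 1, $8,136: $656 to deductible, leaving $7,480; owner's 10% is $748. Cost to owner: $1,404. OOP to date $1,404.
Bill 2, $546: deductible met; 10% of $546 = $54.60. Owner owes $54.60 (running OOP $1,458.60).
Bill 3, $7,950: deductible already satisfied, so owner's share is 10% × $7,950 = $795. Adding that to $1,458.60 gives $2,253.60, past the $2,200 cap; owner pays only $2,200 − $1,458.60 = $741.40.

$741.40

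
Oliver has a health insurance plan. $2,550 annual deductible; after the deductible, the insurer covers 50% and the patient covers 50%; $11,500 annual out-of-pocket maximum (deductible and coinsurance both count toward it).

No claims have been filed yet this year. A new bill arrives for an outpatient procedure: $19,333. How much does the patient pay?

Nothing has been paid toward the $2,550 deductible, so the first $2,550 of this charge is applied there.
That leaves $19,333 − $2,550 = $16,783 for coinsurance.
Coinsurance: $16,783 × 50% = $8,391.50.
Patient responsibility before any cap: $2,550 + $8,391.50 = $10,941.50.
Total out-of-pocket so far would be $0 + $10,941.50 = $10,941.50, below the $11,500 cap — no reduction.

$10,941.50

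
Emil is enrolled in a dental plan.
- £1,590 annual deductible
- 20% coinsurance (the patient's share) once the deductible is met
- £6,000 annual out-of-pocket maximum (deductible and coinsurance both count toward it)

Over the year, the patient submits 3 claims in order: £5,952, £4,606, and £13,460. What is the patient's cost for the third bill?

Bill 1, £5,952: deductible takes £1,590, £4,362 remains; 20% of £4,362 = £872.40. Patient pays £2,462.40; OOP now £2,462.40.
Bill 2, £4,606: deductible already satisfied, so patient's share is 20% × £4,606 = £921.20. Patient owes £921.20 (running OOP £3,383.60).
Bill 3, £13,460: deductible met; 20% of £13,460 = £2,692. That would push OOP to £6,075.60, over the £6,000 cap, so patient pays £6,000 − £3,383.60 = £2,616.40.

£2,616.40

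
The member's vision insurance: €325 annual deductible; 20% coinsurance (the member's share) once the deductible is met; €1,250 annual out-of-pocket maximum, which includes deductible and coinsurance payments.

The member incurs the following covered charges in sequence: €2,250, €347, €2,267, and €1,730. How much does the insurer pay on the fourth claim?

Claim 1 — €2,250: deductible takes €325, €1,925 remains; member's 20% is €385. Member owes €710 (running OOP €710). Plan pays €2,250 − €710 = €1,540.
Claim 2 — €347: deductible met; 20% of €347 = €69.40. Member pays €69.40; OOP now €779.40. Insurer: €347 − €69.40 = €277.60.
Claim 3 — €2,267: 20% coinsurance on €2,267 = €453.40. Member owes €453.40 (running OOP €1,232.80). Plan pays €2,267 − €453.40 = €1,813.60.
Claim 4 — €1,730: deductible met; 20% of €1,730 = €346. OOP would hit €1,578.80 > €1,250, so the cap limits the member to €1,250 − €1,232.80 = €17.20. Insurer: €1,730 − €17.20 = €1,712.80.

€1,712.80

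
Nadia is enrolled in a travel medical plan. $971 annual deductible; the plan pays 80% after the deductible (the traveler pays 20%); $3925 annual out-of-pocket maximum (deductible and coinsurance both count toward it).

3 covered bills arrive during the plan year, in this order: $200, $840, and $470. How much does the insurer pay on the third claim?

Claim 1 ($200): fully absorbed by the deductible. Traveler owes $200 (running OOP $200). Plan pays $200 − $200 = $0.
Claim 2 ($840): $771 finishes the deductible; $69 goes to coinsurance; coinsurance $69 × 20% = $13.80. Cost to traveler: $784.80. OOP to date $984.80. Insurer: $840 − $784.80 = $55.20.
Claim 3 ($470): 20% coinsurance on $470 = $94. Traveler pays $94; OOP now $1078.80. Plan pays $470 − $94 = $376.

$376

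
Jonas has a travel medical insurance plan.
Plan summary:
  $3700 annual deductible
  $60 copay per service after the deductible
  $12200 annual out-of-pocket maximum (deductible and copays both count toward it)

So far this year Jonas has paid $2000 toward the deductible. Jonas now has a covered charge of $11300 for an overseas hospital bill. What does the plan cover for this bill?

$9540

$2000 of the $3700 deductible is already met, leaving $1700.
The remaining $9600 (= $11300 − $1700) moves to the copay.
Copay on this service: $60.
So the traveler owes $1700 + $60 = $1760 before any cap.
Cumulative spending $2000 + $1760 = $3760 stays under the $12200 maximum.
The insurer covers the remainder: $11300 − $1760 = $9540.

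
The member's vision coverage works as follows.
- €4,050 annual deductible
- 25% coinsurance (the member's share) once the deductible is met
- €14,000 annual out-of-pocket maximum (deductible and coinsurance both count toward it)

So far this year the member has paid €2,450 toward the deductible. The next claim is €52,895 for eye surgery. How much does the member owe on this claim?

€11,550

€2,450 of the €4,050 deductible is already met, leaving €1,600.
After the €1,600 deductible portion, €52,895 − €1,600 = €51,295 is subject to coinsurance.
25% of €51,295 = €12,823.75 falls to the member.
Member responsibility before any cap: €1,600 + €12,823.75 = €14,423.75.
Year-to-date out-of-pocket would reach €2,450 + €14,423.75 = €16,873.75, above the €14,000 maximum, so the member pays only €14,000 − €2,450 = €11,550.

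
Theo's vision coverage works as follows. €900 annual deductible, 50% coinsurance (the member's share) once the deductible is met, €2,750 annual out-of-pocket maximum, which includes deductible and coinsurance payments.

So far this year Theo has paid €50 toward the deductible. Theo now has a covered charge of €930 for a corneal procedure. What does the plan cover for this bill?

€50 of the €900 deductible is already met, leaving €850.
After the €850 deductible portion, €930 − €850 = €80 is subject to coinsurance.
Member's 50% share of €80 is €40.
So the member owes €850 + €40 = €890 before any cap.
Year-to-date out-of-pocket becomes €50 + €890 = €940, still under the €2,750 maximum, so no cap applies.
The insurer covers the remainder: €930 − €890 = €40.

€40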